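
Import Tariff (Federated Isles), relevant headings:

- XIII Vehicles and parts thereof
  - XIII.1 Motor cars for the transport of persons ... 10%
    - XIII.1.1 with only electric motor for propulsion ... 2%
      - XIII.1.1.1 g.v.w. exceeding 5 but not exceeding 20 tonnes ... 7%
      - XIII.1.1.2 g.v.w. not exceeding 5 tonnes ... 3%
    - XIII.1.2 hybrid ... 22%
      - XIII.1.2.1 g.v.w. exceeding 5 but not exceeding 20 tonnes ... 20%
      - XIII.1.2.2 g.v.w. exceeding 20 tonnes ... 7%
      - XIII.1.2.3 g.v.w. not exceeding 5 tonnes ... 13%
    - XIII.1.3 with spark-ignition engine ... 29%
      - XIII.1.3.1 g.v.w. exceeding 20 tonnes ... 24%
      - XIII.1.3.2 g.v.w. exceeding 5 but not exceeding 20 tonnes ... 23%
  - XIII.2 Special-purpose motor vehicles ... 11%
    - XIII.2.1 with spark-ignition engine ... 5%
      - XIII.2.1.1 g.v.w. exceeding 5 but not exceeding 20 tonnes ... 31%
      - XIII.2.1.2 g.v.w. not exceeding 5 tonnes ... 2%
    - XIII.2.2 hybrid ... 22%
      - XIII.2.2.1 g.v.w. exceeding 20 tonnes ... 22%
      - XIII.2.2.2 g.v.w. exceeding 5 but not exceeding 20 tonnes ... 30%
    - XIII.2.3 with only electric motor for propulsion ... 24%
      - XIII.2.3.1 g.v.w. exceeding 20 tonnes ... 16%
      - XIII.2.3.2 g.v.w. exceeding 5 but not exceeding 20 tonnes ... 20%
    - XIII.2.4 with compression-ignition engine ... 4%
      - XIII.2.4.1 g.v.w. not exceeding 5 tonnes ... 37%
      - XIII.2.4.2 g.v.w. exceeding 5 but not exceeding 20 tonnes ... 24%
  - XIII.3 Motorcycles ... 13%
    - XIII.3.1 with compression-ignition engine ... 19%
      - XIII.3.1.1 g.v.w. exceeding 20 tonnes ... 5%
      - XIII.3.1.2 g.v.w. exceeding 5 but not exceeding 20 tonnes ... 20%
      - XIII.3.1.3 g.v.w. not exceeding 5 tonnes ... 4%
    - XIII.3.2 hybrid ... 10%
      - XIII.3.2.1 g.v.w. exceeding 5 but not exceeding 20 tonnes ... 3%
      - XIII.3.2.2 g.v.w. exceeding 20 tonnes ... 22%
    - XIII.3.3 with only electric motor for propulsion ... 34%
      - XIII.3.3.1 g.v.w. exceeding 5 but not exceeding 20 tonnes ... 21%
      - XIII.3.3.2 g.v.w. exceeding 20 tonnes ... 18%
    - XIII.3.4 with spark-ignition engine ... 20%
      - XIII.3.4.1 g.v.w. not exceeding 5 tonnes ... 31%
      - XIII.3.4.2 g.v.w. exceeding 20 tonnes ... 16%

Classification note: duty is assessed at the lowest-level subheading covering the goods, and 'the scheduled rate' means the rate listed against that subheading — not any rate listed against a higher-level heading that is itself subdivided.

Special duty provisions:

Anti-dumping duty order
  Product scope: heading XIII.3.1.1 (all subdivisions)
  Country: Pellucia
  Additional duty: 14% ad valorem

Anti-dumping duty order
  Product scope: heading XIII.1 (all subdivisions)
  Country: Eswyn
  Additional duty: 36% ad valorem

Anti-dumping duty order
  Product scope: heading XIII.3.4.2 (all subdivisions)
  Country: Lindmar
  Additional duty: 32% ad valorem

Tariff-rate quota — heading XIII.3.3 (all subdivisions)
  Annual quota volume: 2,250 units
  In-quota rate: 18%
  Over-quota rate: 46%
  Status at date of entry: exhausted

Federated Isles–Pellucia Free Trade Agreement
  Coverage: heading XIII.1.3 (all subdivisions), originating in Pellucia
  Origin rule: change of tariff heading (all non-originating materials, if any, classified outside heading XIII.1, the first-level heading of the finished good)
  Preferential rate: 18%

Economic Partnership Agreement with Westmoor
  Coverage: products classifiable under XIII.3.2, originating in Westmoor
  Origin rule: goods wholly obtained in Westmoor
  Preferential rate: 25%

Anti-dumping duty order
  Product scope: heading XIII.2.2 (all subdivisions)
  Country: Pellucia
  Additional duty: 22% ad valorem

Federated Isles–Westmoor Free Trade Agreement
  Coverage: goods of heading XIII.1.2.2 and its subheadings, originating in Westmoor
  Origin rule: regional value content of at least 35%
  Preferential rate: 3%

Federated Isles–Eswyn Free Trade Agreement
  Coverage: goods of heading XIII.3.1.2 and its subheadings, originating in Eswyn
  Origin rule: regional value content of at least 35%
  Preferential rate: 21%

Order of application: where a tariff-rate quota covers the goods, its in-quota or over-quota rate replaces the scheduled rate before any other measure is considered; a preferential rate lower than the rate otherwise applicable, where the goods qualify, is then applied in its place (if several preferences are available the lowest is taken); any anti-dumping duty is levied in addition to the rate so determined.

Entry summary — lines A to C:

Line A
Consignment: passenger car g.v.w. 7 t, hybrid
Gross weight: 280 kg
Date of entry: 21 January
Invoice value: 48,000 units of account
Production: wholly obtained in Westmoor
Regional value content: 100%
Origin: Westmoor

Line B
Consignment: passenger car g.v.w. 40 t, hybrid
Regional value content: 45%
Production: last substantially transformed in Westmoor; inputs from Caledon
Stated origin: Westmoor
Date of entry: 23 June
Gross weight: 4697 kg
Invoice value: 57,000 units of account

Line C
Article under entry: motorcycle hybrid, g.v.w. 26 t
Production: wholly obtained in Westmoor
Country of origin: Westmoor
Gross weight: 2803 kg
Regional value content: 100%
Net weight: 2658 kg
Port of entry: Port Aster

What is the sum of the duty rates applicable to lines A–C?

Line A: passenger car → XIII.1; hybrid → XIII.1.2; g.v.w. 7 t → XIII.1.2.1. Scheduled 20%. Westmoor agreement on XIII.3.2: XIII.1.2.1 not covered; Westmoor agreement on XIII.1.2.2: XIII.1.2.1 not covered. → 20%.
Line B: passenger car → XIII.1; hybrid → XIII.1.2; g.v.w. 40 t → XIII.1.2.2. Scheduled 7%. Westmoor agreement on XIII.3.2: XIII.1.2.2 not covered; Westmoor agreement on XIII.1.2.2: RVC ≥ 35% → 3% available; preferential 3%. → 3%.
Line C: motorcycle → XIII.3; hybrid → XIII.3.2; g.v.w. 26 t → XIII.3.2.2. Scheduled 22%. Westmoor agreement on XIII.3.2: wholly obtained → 25% available; Westmoor agreement on XIII.1.2.2: XIII.3.2.2 not covered; preference 25% not lower than 22% → no reduction. → 22%.
Sum: 20% + 3% + 22% = 45%.

45%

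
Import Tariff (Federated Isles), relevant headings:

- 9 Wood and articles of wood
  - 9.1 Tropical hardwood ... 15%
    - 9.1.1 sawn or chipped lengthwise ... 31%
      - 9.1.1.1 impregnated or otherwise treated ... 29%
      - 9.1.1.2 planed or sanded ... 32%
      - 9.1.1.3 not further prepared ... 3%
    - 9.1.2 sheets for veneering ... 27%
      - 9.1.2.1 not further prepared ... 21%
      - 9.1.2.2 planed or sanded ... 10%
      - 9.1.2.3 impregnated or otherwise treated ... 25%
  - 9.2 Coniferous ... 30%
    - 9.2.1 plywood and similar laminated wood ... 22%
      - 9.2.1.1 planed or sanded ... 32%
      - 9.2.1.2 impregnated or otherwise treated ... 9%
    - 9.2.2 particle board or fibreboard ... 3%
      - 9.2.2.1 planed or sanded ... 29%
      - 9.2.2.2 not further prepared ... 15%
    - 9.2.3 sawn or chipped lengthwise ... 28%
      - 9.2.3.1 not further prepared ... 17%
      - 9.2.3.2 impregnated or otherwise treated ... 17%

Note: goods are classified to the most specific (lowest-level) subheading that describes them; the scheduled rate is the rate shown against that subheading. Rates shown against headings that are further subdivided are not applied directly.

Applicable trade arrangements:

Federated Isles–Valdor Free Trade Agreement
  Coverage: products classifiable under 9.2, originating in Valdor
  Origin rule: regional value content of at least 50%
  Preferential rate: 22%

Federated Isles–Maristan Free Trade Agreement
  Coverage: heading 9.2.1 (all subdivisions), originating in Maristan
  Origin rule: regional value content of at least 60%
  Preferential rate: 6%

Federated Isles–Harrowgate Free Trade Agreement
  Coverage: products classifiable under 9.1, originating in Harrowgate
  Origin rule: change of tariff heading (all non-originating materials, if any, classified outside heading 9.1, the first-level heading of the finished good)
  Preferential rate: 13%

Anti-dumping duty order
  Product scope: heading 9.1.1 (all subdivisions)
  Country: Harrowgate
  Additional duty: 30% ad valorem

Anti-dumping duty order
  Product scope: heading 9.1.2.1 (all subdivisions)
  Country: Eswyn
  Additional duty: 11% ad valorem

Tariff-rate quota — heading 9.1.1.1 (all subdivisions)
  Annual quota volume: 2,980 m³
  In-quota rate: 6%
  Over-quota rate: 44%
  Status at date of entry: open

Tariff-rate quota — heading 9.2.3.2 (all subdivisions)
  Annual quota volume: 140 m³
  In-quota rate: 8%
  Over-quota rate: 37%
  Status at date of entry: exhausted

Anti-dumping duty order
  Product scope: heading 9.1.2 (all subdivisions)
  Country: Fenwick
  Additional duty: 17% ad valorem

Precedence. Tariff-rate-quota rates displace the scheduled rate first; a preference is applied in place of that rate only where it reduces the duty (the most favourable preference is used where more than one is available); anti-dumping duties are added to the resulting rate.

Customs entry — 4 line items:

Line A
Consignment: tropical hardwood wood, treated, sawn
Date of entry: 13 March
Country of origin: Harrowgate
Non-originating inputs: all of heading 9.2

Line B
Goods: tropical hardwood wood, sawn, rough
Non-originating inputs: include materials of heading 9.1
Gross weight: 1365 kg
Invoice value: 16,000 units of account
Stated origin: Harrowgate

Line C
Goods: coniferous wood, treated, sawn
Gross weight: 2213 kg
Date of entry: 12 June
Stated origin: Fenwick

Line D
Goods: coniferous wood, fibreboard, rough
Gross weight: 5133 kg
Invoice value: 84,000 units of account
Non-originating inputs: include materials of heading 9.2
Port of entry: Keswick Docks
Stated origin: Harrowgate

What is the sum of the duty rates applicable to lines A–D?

121%

Line A: tropical hardwood → 9.1; sawn → 9.1.1; treated → 9.1.1.1. Scheduled 29%. quota on 9.1.1.1 open → in-quota 6%; Harrowgate agreement on 9.1: CTH met → 13% available; preference 13% not lower than 6% → no reduction; anti-dumping (Harrowgate, 9.1.1): +30%; total 6% + 30% = 36%. → 36%.
Line B: tropical hardwood → 9.1; sawn → 9.1.1; rough → 9.1.1.3. Scheduled 3%. Harrowgate agreement on 9.1: CTH not met; anti-dumping (Harrowgate, 9.1.1): +30%; total 3% + 30% = 33%. → 33%.
Line C: coniferous → 9.2; sawn → 9.2.3; treated → 9.2.3.2. Scheduled 17%. quota on 9.2.3.2 exhausted → over-quota 37%. → 37%.
Line D: coniferous → 9.2; fibreboard → 9.2.2; rough → 9.2.2.2. Scheduled 15%. Harrowgate agreement on 9.1: 9.2.2.2 not covered. → 15%.
Sum: 36% + 33% + 37% + 15% = 121%.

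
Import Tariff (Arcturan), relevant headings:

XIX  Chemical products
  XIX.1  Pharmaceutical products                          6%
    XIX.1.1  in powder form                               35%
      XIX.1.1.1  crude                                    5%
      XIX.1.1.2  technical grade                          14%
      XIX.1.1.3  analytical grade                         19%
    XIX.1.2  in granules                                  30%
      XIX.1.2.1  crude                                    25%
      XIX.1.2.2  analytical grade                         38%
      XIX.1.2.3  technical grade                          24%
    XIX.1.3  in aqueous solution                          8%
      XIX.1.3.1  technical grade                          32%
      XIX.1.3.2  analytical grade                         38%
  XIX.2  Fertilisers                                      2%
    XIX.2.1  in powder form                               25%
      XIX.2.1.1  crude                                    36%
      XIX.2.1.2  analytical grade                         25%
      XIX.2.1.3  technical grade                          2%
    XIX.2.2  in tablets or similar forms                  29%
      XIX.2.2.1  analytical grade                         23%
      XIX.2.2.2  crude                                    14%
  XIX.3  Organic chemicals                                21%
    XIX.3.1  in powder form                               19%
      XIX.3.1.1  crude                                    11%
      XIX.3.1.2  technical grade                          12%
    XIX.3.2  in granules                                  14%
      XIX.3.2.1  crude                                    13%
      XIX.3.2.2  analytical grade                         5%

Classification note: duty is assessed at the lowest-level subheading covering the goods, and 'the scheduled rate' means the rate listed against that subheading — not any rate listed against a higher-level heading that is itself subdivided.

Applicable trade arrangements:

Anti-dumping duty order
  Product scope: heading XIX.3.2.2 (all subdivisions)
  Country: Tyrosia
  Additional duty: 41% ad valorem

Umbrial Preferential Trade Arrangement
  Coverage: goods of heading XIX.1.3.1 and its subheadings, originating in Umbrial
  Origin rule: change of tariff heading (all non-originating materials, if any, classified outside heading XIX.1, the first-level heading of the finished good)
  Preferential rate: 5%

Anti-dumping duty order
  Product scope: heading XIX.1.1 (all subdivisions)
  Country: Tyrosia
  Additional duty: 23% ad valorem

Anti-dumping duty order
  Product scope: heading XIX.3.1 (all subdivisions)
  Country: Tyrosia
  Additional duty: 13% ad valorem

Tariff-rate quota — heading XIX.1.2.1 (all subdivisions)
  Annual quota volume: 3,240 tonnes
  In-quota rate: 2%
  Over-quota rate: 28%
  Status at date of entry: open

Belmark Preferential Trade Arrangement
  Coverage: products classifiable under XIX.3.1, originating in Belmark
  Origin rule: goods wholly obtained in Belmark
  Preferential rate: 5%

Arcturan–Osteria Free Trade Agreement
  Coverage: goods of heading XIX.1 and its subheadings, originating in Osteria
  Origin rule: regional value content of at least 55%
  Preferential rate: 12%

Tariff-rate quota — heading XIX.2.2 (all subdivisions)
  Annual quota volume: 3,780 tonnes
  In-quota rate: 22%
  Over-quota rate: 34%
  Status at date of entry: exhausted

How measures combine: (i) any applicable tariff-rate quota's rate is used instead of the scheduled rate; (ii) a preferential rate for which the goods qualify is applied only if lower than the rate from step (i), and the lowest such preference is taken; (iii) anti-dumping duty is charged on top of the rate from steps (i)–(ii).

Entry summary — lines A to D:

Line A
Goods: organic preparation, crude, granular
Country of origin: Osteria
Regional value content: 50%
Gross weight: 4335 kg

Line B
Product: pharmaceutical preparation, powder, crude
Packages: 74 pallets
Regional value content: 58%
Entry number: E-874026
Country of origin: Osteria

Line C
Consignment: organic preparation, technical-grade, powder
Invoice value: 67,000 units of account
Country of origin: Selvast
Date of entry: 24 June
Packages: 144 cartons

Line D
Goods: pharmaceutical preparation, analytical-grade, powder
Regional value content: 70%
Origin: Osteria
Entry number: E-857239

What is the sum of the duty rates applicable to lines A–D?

Line A: organic → XIX.3; granular → XIX.3.2; crude → XIX.3.2.1. Scheduled 13%. Osteria agreement on XIX.1: XIX.3.2.1 not covered. → 13%.
Line B: pharmaceutical → XIX.1; powder → XIX.1.1; crude → XIX.1.1.1. Scheduled 5%. Osteria agreement on XIX.1: RVC ≥ 55% → 12% available; preference 12% not lower than 5% → no reduction. → 5%.
Line C: organic → XIX.3; powder → XIX.3.1; technical-grade → XIX.3.1.2. Scheduled 12%. No special measure applies. → 12%.
Line D: pharmaceutical → XIX.1; powder → XIX.1.1; analytical-grade → XIX.1.1.3. Scheduled 19%. Osteria agreement on XIX.1: RVC ≥ 55% → 12% available; preferential 12%. → 12%.
Sum: 13% + 5% + 12% + 12% = 42%.

42%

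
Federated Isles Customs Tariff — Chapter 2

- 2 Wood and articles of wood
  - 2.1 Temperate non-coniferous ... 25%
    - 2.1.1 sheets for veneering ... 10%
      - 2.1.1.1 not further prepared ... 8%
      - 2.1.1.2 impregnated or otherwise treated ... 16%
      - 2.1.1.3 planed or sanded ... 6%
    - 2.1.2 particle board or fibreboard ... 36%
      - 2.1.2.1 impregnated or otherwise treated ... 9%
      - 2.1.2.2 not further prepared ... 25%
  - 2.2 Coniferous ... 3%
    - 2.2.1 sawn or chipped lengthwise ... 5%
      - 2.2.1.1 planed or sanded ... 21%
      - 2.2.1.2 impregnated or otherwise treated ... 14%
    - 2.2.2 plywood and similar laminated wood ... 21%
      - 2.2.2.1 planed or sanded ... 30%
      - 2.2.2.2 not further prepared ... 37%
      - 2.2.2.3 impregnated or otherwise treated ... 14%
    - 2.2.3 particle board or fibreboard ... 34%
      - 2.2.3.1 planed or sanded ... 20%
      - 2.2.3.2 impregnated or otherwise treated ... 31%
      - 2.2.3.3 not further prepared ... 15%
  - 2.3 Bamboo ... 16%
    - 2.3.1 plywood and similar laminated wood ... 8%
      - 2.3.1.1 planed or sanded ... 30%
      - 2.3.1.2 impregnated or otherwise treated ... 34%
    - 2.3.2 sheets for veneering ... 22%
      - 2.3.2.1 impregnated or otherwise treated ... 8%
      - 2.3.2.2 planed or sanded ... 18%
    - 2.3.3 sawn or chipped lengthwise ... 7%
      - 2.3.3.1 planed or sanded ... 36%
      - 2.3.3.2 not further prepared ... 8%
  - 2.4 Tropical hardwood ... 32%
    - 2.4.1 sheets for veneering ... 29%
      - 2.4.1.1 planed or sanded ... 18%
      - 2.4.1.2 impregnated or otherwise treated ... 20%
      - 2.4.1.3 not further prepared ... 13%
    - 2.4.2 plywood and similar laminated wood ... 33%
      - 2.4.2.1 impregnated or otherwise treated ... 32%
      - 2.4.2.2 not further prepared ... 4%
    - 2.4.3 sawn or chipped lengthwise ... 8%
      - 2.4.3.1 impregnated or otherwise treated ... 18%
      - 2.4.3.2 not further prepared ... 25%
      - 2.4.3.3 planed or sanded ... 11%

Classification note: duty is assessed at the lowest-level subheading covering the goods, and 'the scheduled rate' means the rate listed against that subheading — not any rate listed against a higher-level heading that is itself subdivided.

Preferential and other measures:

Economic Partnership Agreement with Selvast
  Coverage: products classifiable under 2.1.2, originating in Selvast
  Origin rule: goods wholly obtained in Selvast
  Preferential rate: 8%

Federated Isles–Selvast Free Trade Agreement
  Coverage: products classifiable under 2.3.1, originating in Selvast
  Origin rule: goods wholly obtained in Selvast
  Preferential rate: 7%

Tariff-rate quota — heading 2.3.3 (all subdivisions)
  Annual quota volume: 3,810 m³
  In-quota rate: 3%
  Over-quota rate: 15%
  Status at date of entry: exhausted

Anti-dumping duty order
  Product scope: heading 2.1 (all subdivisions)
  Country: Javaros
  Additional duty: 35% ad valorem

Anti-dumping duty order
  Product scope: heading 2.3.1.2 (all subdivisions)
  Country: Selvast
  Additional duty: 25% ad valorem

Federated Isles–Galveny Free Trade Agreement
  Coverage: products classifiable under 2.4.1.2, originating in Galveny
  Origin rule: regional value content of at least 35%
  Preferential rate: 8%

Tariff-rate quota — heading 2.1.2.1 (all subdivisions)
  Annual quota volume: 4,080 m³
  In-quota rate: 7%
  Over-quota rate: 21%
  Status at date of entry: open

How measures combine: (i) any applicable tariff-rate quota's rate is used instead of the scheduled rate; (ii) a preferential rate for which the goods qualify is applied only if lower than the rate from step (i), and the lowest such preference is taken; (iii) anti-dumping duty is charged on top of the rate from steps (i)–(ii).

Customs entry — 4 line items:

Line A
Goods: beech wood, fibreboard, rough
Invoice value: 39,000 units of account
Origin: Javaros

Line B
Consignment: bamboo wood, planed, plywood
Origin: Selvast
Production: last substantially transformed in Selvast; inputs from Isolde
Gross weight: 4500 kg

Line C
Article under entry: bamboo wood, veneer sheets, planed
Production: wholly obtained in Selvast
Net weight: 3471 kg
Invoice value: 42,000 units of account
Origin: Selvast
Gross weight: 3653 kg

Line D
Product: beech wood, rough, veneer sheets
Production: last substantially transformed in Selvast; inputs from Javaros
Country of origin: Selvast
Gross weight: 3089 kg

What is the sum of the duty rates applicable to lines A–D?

Line A: beech → 2.1; fibreboard → 2.1.2; rough → 2.1.2.2. Scheduled 25%. anti-dumping (Javaros, 2.1): +35%; total 25% + 35% = 60%. → 60%.
Line B: bamboo → 2.3; plywood → 2.3.1; planed → 2.3.1.1. Scheduled 30%. Selvast agreement on 2.1.2: 2.3.1.1 not covered; Selvast agreement on 2.3.1: not wholly obtained. → 30%.
Line C: bamboo → 2.3; veneer sheets → 2.3.2; planed → 2.3.2.2. Scheduled 18%. Selvast agreement on 2.1.2: 2.3.2.2 not covered; Selvast agreement on 2.3.1: 2.3.2.2 not covered. → 18%.
Line D: beech → 2.1; veneer sheets → 2.1.1; rough → 2.1.1.1. Scheduled 8%. Selvast agreement on 2.1.2: 2.1.1.1 not covered; Selvast agreement on 2.3.1: 2.1.1.1 not covered. → 8%.
Sum: 60% + 30% + 18% + 8% = 116%.

116%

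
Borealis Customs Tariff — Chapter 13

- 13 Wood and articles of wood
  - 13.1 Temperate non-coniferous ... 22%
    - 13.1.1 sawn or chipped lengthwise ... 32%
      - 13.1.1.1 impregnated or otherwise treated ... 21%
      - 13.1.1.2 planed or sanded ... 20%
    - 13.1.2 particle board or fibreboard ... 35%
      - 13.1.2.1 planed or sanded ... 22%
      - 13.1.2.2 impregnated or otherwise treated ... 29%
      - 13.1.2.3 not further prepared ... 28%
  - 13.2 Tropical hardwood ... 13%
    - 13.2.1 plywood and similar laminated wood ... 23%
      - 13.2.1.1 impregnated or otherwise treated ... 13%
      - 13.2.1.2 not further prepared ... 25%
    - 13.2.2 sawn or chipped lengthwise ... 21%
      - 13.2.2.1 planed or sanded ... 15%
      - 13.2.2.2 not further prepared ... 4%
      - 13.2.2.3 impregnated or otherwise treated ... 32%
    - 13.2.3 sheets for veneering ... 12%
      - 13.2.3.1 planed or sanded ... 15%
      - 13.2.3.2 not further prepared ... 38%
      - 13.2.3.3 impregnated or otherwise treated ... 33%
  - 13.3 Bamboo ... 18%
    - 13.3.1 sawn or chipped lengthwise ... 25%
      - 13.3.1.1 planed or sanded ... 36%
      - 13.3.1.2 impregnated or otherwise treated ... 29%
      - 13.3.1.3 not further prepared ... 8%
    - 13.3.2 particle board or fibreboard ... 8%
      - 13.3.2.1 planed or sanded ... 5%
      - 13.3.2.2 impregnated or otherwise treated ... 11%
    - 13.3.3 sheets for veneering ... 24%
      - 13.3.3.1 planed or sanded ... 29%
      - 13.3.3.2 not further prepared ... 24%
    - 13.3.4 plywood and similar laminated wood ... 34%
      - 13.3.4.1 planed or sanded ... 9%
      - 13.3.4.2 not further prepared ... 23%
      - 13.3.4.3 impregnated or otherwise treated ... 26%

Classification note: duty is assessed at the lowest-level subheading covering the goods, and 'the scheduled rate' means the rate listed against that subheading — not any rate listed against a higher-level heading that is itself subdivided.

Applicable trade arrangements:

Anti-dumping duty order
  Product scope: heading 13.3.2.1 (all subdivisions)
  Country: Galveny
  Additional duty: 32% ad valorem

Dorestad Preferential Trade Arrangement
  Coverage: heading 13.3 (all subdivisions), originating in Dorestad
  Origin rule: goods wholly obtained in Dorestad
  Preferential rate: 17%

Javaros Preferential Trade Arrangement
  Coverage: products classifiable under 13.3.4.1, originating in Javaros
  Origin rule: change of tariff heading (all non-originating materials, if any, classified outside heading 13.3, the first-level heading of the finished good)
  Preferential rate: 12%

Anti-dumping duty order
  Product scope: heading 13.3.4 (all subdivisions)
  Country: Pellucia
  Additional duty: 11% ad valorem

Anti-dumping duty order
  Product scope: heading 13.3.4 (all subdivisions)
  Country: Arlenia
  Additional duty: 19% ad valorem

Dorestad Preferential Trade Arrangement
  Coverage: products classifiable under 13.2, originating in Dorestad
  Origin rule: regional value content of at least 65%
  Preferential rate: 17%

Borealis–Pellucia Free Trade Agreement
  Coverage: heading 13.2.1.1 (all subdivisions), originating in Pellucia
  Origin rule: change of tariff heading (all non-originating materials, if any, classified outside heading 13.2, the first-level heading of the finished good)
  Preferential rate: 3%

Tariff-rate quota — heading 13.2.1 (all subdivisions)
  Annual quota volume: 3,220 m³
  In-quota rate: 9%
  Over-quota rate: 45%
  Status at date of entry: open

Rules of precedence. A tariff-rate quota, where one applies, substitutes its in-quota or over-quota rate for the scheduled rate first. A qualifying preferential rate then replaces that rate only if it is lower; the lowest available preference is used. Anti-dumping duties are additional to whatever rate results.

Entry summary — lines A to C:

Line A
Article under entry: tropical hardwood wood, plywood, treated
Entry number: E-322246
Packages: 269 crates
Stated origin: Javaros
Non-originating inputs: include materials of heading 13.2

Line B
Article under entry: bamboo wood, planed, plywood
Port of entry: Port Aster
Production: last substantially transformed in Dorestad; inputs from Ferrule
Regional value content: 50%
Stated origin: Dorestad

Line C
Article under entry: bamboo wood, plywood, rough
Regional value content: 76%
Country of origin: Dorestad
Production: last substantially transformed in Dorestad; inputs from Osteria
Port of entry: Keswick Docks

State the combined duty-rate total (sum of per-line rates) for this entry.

41%

Line A: tropical hardwood → 13.2; plywood → 13.2.1; treated → 13.2.1.1. Scheduled 13%. quota on 13.2.1 open → in-quota 9%; Javaros agreement on 13.3.4.1: 13.2.1.1 not covered. → 9%.
Line B: bamboo → 13.3; plywood → 13.3.4; planed → 13.3.4.1. Scheduled 9%. Dorestad agreement on 13.3: not wholly obtained; Dorestad agreement on 13.2: 13.3.4.1 not covered. → 9%.
Line C: bamboo → 13.3; plywood → 13.3.4; rough → 13.3.4.2. Scheduled 23%. Dorestad agreement on 13.3: not wholly obtained; Dorestad agreement on 13.2: 13.3.4.2 not covered. → 23%.
Sum: 9% + 9% + 23% = 41%.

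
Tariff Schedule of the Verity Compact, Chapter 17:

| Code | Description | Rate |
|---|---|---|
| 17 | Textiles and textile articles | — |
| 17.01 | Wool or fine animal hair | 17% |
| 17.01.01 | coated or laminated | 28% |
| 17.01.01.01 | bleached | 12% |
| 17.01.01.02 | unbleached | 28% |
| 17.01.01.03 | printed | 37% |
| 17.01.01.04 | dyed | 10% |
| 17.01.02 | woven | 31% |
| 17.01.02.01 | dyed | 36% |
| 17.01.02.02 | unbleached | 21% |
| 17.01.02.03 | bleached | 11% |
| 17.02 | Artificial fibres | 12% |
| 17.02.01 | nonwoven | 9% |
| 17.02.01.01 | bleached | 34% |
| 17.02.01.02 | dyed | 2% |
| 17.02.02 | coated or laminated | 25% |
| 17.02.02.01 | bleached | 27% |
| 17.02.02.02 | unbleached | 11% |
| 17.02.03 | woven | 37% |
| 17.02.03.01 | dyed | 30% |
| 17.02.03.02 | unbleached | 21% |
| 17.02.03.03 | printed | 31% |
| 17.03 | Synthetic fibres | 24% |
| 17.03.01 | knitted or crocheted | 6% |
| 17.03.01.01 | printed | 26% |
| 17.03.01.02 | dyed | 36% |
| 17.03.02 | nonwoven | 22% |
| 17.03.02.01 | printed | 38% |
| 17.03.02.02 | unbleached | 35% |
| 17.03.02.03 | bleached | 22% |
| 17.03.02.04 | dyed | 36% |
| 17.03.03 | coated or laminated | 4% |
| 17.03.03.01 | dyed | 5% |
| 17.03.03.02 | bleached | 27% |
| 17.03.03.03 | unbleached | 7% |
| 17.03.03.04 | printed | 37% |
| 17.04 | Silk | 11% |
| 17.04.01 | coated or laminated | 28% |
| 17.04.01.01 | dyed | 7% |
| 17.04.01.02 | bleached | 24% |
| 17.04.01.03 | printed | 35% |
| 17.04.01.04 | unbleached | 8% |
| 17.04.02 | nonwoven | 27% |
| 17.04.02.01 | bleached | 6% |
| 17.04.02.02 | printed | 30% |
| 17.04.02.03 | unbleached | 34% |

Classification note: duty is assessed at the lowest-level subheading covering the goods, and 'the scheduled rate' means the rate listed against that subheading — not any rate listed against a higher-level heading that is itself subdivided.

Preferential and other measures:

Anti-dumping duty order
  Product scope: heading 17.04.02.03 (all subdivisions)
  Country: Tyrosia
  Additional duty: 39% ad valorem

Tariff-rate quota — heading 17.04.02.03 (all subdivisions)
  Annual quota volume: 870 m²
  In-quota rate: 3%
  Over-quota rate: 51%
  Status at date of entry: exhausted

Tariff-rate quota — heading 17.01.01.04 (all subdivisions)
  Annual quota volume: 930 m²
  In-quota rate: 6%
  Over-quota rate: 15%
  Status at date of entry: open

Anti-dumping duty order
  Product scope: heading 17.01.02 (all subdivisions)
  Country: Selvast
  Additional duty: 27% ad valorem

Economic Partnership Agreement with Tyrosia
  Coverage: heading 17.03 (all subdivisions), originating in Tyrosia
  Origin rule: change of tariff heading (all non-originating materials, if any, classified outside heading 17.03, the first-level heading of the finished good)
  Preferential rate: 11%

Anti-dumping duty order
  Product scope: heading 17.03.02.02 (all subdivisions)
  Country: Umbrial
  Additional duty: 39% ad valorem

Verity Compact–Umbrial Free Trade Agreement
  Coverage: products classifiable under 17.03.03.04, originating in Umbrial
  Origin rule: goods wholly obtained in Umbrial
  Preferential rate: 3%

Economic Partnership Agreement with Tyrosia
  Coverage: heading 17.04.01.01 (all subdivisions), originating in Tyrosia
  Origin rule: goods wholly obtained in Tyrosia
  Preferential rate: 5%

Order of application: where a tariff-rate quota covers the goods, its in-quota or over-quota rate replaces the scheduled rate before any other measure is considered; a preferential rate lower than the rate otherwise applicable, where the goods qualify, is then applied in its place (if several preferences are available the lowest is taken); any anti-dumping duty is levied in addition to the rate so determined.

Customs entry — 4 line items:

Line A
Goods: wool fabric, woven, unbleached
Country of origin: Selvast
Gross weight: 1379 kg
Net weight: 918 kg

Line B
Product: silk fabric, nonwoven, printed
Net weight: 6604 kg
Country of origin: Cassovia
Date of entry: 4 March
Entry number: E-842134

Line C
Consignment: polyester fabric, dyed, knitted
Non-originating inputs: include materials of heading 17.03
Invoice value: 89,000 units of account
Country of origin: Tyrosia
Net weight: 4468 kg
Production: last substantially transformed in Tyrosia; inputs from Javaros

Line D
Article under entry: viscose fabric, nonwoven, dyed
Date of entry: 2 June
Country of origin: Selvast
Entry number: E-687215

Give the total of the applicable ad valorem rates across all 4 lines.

Line A: wool → 17.01; woven → 17.01.02; unbleached → 17.01.02.02. Scheduled 21%. anti-dumping (Selvast, 17.01.02): +27%; total 21% + 27% = 48%. → 48%.
Line B: silk → 17.04; nonwoven → 17.04.02; printed → 17.04.02.02. Scheduled 30%. No special measure applies. → 30%.
Line C: polyester → 17.03; knitted → 17.03.01; dyed → 17.03.01.02. Scheduled 36%. Tyrosia agreement on 17.03: CTH not met; Tyrosia agreement on 17.04.01.01: 17.03.01.02 not covered. → 36%.
Line D: viscose → 17.02; nonwoven → 17.02.01; dyed → 17.02.01.02. Scheduled 2%. No special measure applies. → 2%.
Sum: 48% + 30% + 36% + 2% = 116%.

116%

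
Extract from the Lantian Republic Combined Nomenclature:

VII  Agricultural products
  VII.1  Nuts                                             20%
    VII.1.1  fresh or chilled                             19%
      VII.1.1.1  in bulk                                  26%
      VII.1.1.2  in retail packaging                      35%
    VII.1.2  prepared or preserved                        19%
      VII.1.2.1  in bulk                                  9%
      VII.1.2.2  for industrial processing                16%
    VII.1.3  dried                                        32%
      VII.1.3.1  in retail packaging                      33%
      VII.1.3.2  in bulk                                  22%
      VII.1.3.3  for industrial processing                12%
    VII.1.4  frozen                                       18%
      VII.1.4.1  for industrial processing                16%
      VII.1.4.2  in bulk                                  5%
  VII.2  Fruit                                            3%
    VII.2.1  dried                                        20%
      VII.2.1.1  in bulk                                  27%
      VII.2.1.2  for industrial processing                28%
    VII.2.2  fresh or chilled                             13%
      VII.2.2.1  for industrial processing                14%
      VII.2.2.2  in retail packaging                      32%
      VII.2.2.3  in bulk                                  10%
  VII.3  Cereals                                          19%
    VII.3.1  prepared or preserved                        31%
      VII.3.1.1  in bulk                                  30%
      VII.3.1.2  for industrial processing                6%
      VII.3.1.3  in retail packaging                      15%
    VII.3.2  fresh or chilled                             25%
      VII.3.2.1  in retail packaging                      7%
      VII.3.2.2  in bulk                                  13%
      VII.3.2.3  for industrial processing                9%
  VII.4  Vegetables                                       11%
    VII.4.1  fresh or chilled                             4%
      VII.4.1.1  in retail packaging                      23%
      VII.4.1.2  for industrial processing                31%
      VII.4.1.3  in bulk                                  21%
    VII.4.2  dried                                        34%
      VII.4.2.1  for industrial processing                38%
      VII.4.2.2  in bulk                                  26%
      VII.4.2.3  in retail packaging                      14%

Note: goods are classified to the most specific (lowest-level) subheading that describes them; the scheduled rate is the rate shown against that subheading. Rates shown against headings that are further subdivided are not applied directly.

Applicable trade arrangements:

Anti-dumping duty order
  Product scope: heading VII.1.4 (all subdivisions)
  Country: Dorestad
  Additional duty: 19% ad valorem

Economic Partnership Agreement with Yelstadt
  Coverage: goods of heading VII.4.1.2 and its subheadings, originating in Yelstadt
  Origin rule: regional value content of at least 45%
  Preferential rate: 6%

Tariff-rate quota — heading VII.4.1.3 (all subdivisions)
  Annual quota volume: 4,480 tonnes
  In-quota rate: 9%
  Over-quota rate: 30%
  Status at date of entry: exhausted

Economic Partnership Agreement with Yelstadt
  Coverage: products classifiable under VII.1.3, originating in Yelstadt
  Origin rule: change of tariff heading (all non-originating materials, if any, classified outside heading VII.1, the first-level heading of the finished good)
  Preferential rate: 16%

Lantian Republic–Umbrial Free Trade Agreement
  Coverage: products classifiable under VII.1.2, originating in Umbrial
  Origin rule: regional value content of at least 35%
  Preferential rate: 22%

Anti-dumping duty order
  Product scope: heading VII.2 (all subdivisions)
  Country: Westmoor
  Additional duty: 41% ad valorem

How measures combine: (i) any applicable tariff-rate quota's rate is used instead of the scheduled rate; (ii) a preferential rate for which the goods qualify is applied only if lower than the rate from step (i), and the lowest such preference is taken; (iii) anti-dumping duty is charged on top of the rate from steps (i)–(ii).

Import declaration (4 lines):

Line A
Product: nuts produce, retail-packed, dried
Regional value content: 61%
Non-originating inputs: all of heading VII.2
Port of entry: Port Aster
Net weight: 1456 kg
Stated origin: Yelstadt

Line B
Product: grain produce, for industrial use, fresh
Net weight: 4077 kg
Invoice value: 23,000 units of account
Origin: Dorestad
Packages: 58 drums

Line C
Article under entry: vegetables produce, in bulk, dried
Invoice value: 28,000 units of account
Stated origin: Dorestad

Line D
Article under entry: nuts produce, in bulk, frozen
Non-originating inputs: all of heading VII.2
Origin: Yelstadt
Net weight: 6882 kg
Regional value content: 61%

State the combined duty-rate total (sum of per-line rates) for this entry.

56%

Line A: nuts → VII.1; dried → VII.1.3; retail-packed → VII.1.3.1. Scheduled 33%. Yelstadt agreement on VII.4.1.2: VII.1.3.1 not covered; Yelstadt agreement on VII.1.3: CTH met → 16% available; preferential 16%. → 16%.
Line B: grain → VII.3; fresh → VII.3.2; for industrial use → VII.3.2.3. Scheduled 9%. No special measure applies. → 9%.
Line C: vegetables → VII.4; dried → VII.4.2; in bulk → VII.4.2.2. Scheduled 26%. No special measure applies. → 26%.
Line D: nuts → VII.1; frozen → VII.1.4; in bulk → VII.1.4.2. Scheduled 5%. Yelstadt agreement on VII.4.1.2: VII.1.4.2 not covered; Yelstadt agreement on VII.1.3: VII.1.4.2 not covered. → 5%.
Sum: 16% + 9% + 26% + 5% = 56%.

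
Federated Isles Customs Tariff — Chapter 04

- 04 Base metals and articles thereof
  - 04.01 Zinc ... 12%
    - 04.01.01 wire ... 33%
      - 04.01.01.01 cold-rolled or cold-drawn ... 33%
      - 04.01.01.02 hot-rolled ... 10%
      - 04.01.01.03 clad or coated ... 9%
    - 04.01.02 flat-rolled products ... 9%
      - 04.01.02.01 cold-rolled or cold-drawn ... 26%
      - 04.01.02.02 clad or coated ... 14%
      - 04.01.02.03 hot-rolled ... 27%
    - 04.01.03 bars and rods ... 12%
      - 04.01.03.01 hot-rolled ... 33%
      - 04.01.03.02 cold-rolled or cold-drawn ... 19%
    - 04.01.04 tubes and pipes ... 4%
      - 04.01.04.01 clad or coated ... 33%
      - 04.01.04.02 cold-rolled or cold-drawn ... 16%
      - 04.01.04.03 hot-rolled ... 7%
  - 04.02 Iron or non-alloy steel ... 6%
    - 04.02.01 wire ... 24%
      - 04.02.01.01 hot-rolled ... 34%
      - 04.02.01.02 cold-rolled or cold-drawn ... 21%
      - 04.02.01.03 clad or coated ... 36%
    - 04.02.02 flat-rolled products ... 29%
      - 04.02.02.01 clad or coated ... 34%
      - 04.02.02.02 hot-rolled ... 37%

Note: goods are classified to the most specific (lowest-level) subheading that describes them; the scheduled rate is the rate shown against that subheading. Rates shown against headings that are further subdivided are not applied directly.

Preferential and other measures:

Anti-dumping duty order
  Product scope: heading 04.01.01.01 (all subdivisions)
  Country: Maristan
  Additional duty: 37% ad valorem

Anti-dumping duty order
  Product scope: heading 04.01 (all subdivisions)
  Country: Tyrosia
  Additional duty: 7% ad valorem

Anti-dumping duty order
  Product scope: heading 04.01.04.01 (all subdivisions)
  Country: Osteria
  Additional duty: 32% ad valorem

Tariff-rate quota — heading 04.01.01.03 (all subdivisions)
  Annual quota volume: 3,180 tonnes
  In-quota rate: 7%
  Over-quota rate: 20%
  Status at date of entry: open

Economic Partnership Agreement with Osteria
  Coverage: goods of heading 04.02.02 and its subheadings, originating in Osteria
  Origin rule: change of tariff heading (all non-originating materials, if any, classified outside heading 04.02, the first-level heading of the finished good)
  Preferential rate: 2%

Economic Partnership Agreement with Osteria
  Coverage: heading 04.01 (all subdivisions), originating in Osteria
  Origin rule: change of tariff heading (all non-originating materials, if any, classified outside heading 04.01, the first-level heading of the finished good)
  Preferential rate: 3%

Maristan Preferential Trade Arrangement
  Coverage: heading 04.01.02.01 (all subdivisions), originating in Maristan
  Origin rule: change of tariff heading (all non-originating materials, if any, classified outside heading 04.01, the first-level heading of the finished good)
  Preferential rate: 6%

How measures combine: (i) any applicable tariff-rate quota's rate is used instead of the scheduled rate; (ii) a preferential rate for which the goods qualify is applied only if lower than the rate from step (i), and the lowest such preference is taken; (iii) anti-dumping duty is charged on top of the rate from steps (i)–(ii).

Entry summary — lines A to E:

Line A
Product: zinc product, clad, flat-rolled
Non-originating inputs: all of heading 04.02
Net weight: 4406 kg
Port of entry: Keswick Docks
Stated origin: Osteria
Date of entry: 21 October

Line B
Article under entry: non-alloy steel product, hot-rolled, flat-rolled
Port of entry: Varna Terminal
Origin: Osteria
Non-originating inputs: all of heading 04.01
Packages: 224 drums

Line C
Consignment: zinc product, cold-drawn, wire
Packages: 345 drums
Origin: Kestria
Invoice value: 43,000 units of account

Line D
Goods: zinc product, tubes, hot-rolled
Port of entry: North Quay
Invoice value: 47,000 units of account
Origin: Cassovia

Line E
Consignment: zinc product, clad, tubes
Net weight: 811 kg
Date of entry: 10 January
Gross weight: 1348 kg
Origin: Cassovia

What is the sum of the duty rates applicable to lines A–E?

Line A: zinc → 04.01; flat-rolled → 04.01.02; clad → 04.01.02.02. Scheduled 14%. Osteria agreement on 04.02.02: 04.01.02.02 not covered; Osteria agreement on 04.01: CTH met → 3% available; preferential 3%. → 3%.
Line B: non-alloy steel → 04.02; flat-rolled → 04.02.02; hot-rolled → 04.02.02.02. Scheduled 37%. Osteria agreement on 04.02.02: CTH met → 2% available; Osteria agreement on 04.01: 04.02.02.02 not covered; preferential 2%. → 2%.
Line C: zinc → 04.01; wire → 04.01.01; cold-drawn → 04.01.01.01. Scheduled 33%. No special measure applies. → 33%.
Line D: zinc → 04.01; tubes → 04.01.04; hot-rolled → 04.01.04.03. Scheduled 7%. No special measure applies. → 7%.
Line E: zinc → 04.01; tubes → 04.01.04; clad → 04.01.04.01. Scheduled 33%. No special measure applies. → 33%.
Sum: 3% + 2% + 33% + 7% + 33% = 78%.

78%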